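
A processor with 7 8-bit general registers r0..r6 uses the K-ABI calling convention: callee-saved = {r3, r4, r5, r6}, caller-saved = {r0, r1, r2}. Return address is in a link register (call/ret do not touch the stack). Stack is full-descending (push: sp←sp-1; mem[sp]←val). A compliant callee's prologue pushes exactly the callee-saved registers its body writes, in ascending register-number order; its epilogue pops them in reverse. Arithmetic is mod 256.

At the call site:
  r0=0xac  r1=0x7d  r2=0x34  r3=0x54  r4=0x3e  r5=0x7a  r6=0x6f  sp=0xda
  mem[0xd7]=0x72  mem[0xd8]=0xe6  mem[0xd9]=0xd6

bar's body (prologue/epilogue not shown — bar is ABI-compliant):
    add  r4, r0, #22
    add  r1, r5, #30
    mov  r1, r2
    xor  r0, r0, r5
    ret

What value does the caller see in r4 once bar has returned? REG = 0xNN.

prologue: push r4 → mem[0xd9]=0x3e, sp=0xd9
body[0] add  r4, r0, #22 → r4=0xc2
body[1] add  r1, r5, #30 → r1=0x98
body[2] mov  r1, r2 → r1=0x34
body[3] xor  r0, r0, r5 → r0=0xd6
epilogue: pop r4=0x3e, sp=0xda
r4 is callee-saved → restored

REG = 0x3e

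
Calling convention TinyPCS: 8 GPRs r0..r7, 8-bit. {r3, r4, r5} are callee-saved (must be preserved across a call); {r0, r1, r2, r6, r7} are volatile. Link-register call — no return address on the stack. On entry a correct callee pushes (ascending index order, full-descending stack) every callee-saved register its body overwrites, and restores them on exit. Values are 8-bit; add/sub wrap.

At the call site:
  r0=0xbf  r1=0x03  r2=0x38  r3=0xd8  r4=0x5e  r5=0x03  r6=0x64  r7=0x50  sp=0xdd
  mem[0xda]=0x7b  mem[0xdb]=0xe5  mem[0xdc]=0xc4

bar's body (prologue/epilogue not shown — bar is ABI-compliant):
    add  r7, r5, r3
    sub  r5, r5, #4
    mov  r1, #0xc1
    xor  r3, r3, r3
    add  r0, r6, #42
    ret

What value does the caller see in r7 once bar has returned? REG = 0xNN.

prologue: push r3 -> mem[0xdc]=0xd8, sp=0xdc
prologue: push r5 -> mem[0xdb]=0x03, sp=0xdb
body[0] add  r7, r5, r3 -> r7=0xdb
body[1] sub  r5, r5, #4 -> r5=0xff
body[2] mov  r1, #0xc1 -> r1=0xc1
body[3] xor  r3, r3, r3 -> r3=0x00
body[4] add  r0, r6, #42 -> r0=0x8e
epilogue: pop r5=0x03, sp=0xdc
epilogue: pop r3=0xd8, sp=0xdd
r7 is caller-saved -> body value

REG = 0xdb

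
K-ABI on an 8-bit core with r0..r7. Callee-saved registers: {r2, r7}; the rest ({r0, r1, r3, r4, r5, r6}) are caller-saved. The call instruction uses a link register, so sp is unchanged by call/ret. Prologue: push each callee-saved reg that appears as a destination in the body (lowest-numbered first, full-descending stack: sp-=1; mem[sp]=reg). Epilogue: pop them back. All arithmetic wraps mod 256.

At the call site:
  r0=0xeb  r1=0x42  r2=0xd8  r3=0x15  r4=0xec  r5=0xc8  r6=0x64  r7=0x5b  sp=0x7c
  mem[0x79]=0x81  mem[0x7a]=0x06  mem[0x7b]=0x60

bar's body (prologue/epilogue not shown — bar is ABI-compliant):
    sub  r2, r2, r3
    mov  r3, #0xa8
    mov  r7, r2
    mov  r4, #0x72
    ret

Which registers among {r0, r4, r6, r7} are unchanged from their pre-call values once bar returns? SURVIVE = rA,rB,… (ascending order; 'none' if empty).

SURVIVE = r0,r6,r7

prologue: push r2 → mem[0x7b]=0xd8, sp=0x7b
prologue: push r7 → mem[0x7a]=0x5b, sp=0x7a
body[0] sub  r2, r2, r3 → r2=0xc3
body[1] mov  r3, #0xa8 → r3=0xa8
body[2] mov  r7, r2 → r7=0xc3
body[3] mov  r4, #0x72 → r4=0x72
epilogue: pop r7=0x5b, sp=0x7b
epilogue: pop r2=0xd8, sp=0x7c
r0: caller-saved, written=False
r4: caller-saved, written=True
r6: caller-saved, written=False
r7: callee-saved, written=True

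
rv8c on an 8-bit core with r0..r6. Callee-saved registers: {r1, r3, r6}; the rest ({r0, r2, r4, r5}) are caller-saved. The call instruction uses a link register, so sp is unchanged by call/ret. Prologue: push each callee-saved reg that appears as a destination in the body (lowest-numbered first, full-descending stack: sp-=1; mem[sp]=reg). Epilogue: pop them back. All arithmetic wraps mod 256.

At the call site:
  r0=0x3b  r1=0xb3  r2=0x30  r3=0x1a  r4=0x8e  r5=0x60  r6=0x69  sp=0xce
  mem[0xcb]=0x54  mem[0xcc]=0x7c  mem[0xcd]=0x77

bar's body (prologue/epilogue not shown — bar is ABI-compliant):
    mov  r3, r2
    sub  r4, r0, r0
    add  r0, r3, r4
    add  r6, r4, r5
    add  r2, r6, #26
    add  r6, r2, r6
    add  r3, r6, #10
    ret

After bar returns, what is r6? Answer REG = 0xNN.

prologue: push r3 -> mem[0xcd]=0x1a, sp=0xcd
prologue: push r6 -> mem[0xcc]=0x69, sp=0xcc
body[0] mov  r3, r2 -> r3=0x30
body[1] sub  r4, r0, r0 -> r4=0x00
body[2] add  r0, r3, r4 -> r0=0x30
body[3] add  r6, r4, r5 -> r6=0x60
body[4] add  r2, r6, #26 -> r2=0x7a
body[5] add  r6, r2, r6 -> r6=0xda
body[6] add  r3, r6, #10 -> r3=0xe4
epilogue: pop r6=0x69, sp=0xcd
epilogue: pop r3=0x1a, sp=0xce
r6 is callee-saved -> restored

REG = 0x69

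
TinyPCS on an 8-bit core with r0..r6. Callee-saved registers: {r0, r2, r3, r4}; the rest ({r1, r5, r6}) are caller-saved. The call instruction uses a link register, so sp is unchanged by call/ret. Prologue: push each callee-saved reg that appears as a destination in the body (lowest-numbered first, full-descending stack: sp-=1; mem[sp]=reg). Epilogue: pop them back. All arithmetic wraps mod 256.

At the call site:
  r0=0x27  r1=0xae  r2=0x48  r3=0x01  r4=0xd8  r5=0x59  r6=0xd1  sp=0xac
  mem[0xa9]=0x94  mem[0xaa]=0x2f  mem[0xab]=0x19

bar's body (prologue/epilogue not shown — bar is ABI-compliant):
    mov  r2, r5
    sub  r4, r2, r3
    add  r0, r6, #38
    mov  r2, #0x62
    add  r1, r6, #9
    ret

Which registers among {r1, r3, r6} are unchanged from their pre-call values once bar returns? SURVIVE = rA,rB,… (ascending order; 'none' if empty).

SURVIVE = r3,r6

prologue: push r0 → mem[0xab]=0x27, sp=0xab
prologue: push r2 → mem[0xaa]=0x48, sp=0xaa
prologue: push r4 → mem[0xa9]=0xd8, sp=0xa9
body[0] mov  r2, r5 → r2=0x59
body[1] sub  r4, r2, r3 → r4=0x58
body[2] add  r0, r6, #38 → r0=0xf7
body[3] mov  r2, #0x62 → r2=0x62
body[4] add  r1, r6, #9 → r1=0xda
epilogue: pop r4=0xd8, sp=0xaa
epilogue: pop r2=0x48, sp=0xab
epilogue: pop r0=0x27, sp=0xac
r1: caller-saved, written=True
r3: callee-saved, written=False
r6: caller-saved, written=False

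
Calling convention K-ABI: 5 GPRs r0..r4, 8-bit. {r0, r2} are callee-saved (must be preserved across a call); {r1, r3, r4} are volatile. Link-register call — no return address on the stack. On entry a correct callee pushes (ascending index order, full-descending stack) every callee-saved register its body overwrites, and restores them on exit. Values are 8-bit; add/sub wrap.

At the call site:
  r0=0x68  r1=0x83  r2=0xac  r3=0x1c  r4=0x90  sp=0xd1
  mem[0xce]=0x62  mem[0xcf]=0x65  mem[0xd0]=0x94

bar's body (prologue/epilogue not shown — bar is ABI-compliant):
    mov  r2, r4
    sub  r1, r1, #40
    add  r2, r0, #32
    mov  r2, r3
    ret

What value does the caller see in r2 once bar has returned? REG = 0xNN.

REG = 0xac

prologue: push r2 -> mem[0xd0]=0xac, sp=0xd0
body[0] mov  r2, r4 -> r2=0x90
body[1] sub  r1, r1, #40 -> r1=0x5b
body[2] add  r2, r0, #32 -> r2=0x88
body[3] mov  r2, r3 -> r2=0x1c
epilogue: pop r2=0xac, sp=0xd1
r2 is callee-saved -> restored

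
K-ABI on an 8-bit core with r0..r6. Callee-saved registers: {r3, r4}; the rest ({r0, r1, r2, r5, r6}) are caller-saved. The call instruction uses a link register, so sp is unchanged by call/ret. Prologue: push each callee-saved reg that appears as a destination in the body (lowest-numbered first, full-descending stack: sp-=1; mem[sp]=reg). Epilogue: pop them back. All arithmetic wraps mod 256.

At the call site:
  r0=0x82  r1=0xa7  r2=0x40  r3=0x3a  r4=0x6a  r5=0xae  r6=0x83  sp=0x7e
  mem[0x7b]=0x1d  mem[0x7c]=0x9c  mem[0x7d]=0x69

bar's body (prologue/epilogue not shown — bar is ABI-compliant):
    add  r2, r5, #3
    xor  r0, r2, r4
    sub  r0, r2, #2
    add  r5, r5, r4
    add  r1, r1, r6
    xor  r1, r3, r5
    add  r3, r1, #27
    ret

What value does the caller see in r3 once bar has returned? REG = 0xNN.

REG = 0x3a

prologue: push r3 -> mem[0x7d]=0x3a, sp=0x7d
body[0] add  r2, r5, #3 -> r2=0xb1
body[1] xor  r0, r2, r4 -> r0=0xdb
body[2] sub  r0, r2, #2 -> r0=0xaf
body[3] add  r5, r5, r4 -> r5=0x18
body[4] add  r1, r1, r6 -> r1=0x2a
body[5] xor  r1, r3, r5 -> r1=0x22
body[6] add  r3, r1, #27 -> r3=0x3d
epilogue: pop r3=0x3a, sp=0x7e
r3 is callee-saved -> restored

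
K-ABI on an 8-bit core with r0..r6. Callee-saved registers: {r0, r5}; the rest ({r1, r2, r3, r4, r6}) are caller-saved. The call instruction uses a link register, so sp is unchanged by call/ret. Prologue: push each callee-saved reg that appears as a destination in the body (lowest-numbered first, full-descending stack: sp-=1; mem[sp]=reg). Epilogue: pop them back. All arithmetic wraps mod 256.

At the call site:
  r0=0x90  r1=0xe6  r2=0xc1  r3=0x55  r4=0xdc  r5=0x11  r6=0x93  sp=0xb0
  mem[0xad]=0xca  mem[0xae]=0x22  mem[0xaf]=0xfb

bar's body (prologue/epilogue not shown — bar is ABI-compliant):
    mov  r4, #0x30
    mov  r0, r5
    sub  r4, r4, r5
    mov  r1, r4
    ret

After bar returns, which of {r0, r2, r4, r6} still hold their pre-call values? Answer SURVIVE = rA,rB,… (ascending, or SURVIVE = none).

SURVIVE = r0,r2,r6

prologue: push r0 -> mem[0xaf]=0x90, sp=0xaf
body[0] mov  r4, #0x30 -> r4=0x30
body[1] mov  r0, r5 -> r0=0x11
body[2] sub  r4, r4, r5 -> r4=0x1f
body[3] mov  r1, r4 -> r1=0x1f
epilogue: pop r0=0x90, sp=0xb0
r0: callee-saved, written=True
r2: caller-saved, written=False
r4: caller-saved, written=True
r6: caller-saved, written=False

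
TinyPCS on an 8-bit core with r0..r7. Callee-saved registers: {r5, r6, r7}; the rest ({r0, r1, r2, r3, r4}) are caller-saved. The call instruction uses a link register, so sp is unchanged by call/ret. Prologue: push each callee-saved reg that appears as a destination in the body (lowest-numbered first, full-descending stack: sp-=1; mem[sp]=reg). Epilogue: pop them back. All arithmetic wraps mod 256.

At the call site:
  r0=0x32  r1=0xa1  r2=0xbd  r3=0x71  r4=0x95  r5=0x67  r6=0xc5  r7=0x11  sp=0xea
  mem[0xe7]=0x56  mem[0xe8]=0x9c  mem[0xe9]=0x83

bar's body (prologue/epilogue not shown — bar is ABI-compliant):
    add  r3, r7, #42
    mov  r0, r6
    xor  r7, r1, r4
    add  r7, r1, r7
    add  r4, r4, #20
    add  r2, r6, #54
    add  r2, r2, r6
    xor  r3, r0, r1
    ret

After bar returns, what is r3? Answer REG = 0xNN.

prologue: push r7 -> mem[0xe9]=0x11, sp=0xe9
body[0] add  r3, r7, #42 -> r3=0x3b
body[1] mov  r0, r6 -> r0=0xc5
body[2] xor  r7, r1, r4 -> r7=0x34
body[3] add  r7, r1, r7 -> r7=0xd5
body[4] add  r4, r4, #20 -> r4=0xa9
body[5] add  r2, r6, #54 -> r2=0xfb
body[6] add  r2, r2, r6 -> r2=0xc0
body[7] xor  r3, r0, r1 -> r3=0x64
epilogue: pop r7=0x11, sp=0xea
r3 is caller-saved -> body value

REG = 0x64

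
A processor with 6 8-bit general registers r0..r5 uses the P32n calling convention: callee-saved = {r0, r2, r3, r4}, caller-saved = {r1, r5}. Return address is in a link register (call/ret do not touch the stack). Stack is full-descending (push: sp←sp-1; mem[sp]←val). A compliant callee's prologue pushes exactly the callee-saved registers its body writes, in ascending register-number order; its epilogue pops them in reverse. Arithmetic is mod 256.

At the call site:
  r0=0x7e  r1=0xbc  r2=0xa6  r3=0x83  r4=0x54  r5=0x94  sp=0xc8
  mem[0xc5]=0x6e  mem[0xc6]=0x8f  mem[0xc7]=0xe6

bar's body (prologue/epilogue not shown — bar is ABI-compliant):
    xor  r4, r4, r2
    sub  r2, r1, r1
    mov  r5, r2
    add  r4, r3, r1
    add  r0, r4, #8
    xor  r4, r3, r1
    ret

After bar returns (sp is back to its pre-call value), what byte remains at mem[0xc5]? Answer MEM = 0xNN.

prologue: push r0 -> mem[0xc7]=0x7e, sp=0xc7
prologue: push r2 -> mem[0xc6]=0xa6, sp=0xc6
prologue: push r4 -> mem[0xc5]=0x54, sp=0xc5
body[0] xor  r4, r4, r2 -> r4=0xf2
body[1] sub  r2, r1, r1 -> r2=0x00
body[2] mov  r5, r2 -> r5=0x00
body[3] add  r4, r3, r1 -> r4=0x3f
body[4] add  r0, r4, #8 -> r0=0x47
body[5] xor  r4, r3, r1 -> r4=0x3f
epilogue: pop r4=0x54, sp=0xc6
epilogue: pop r2=0xa6, sp=0xc7
epilogue: pop r0=0x7e, sp=0xc8
prologue pushed ['r0', 'r2', 'r4'] at ['0xc7', '0xc6', '0xc5']

MEM = 0x54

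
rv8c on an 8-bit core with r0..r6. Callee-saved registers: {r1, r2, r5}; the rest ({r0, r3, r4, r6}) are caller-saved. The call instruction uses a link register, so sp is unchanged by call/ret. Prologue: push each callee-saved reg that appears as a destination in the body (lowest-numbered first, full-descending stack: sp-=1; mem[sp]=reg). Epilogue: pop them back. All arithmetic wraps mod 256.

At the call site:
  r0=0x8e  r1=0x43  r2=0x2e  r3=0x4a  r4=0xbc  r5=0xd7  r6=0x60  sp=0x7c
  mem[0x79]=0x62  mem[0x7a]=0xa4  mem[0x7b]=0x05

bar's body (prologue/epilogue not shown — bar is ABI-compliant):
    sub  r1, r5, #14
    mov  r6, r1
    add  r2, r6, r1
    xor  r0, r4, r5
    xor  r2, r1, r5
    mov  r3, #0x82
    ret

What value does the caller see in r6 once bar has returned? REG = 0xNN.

REG = 0xc9

prologue: push r1 → mem[0x7b]=0x43, sp=0x7b
prologue: push r2 → mem[0x7a]=0x2e, sp=0x7a
body[0] sub  r1, r5, #14 → r1=0xc9
body[1] mov  r6, r1 → r6=0xc9
body[2] add  r2, r6, r1 → r2=0x92
body[3] xor  r0, r4, r5 → r0=0x6b
body[4] xor  r2, r1, r5 → r2=0x1e
body[5] mov  r3, #0x82 → r3=0x82
epilogue: pop r2=0x2e, sp=0x7b
epilogue: pop r1=0x43, sp=0x7c
r6 is caller-saved → body value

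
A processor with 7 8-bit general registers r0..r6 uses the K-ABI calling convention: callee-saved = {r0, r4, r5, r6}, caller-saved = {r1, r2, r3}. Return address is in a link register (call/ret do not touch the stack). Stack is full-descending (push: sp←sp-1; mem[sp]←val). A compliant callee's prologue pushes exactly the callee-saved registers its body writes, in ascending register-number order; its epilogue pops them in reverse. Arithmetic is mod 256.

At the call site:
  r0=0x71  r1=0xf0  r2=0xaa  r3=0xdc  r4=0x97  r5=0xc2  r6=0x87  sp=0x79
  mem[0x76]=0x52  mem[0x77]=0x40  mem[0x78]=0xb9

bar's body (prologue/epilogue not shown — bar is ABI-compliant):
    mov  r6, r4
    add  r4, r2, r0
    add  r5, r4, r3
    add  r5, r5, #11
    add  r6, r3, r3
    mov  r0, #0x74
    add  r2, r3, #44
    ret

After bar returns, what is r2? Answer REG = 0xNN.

REG = 0x08

prologue: push r0 -> mem[0x78]=0x71, sp=0x78
prologue: push r4 -> mem[0x77]=0x97, sp=0x77
prologue: push r5 -> mem[0x76]=0xc2, sp=0x76
prologue: push r6 -> mem[0x75]=0x87, sp=0x75
body[0] mov  r6, r4 -> r6=0x97
body[1] add  r4, r2, r0 -> r4=0x1b
body[2] add  r5, r4, r3 -> r5=0xf7
body[3] add  r5, r5, #11 -> r5=0x02
body[4] add  r6, r3, r3 -> r6=0xb8
body[5] mov  r0, #0x74 -> r0=0x74
body[6] add  r2, r3, #44 -> r2=0x08
epilogue: pop r6=0x87, sp=0x76
epilogue: pop r5=0xc2, sp=0x77
epilogue: pop r4=0x97, sp=0x78
epilogue: pop r0=0x71, sp=0x79
r2 is caller-saved -> body value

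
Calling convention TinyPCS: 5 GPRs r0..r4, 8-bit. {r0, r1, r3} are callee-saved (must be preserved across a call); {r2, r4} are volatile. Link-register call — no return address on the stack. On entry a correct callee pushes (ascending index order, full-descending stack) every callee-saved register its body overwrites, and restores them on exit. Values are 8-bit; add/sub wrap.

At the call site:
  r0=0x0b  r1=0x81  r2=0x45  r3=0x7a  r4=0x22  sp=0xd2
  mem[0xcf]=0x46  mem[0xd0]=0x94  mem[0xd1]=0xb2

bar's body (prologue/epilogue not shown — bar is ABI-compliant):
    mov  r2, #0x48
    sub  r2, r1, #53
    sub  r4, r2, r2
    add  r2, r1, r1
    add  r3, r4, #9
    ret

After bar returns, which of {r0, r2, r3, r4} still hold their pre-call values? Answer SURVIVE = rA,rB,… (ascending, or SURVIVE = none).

SURVIVE = r0,r3

prologue: push r3 → mem[0xd1]=0x7a, sp=0xd1
body[0] mov  r2, #0x48 → r2=0x48
body[1] sub  r2, r1, #53 → r2=0x4c
body[2] sub  r4, r2, r2 → r4=0x00
body[3] add  r2, r1, r1 → r2=0x02
body[4] add  r3, r4, #9 → r3=0x09
epilogue: pop r3=0x7a, sp=0xd2
r0: callee-saved, written=False
r2: caller-saved, written=True
r3: callee-saved, written=True
r4: caller-saved, written=True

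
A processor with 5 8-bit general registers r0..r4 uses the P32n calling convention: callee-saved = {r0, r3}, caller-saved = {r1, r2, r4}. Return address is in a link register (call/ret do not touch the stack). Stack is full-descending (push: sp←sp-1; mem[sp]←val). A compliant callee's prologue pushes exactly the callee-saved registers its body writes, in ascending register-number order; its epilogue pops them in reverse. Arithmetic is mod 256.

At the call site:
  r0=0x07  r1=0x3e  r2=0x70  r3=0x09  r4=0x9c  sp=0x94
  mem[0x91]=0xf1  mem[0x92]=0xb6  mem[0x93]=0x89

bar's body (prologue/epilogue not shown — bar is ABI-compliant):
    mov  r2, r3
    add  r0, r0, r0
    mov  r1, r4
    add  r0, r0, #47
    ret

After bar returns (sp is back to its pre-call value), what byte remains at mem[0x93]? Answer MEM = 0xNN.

prologue: push r0 → mem[0x93]=0x07, sp=0x93
body[0] mov  r2, r3 → r2=0x09
body[1] add  r0, r0, r0 → r0=0x0e
body[2] mov  r1, r4 → r1=0x9c
body[3] add  r0, r0, #47 → r0=0x3d
epilogue: pop r0=0x07, sp=0x94
prologue pushed ['r0'] at ['0x93']

MEM = 0x07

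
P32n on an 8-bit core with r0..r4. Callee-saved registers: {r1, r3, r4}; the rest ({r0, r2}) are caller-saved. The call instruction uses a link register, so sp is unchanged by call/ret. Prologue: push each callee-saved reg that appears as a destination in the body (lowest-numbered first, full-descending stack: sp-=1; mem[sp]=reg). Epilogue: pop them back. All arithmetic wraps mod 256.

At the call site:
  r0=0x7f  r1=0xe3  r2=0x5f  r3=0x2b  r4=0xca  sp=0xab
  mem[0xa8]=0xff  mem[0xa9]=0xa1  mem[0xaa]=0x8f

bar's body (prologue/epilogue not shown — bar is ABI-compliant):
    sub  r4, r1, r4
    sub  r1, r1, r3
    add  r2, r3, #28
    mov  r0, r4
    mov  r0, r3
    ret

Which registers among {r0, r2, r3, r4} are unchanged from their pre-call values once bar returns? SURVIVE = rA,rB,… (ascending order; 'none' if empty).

prologue: push r1 → mem[0xaa]=0xe3, sp=0xaa
prologue: push r4 → mem[0xa9]=0xca, sp=0xa9
body[0] sub  r4, r1, r4 → r4=0x19
body[1] sub  r1, r1, r3 → r1=0xb8
body[2] add  r2, r3, #28 → r2=0x47
body[3] mov  r0, r4 → r0=0x19
body[4] mov  r0, r3 → r0=0x2b
epilogue: pop r4=0xca, sp=0xaa
epilogue: pop r1=0xe3, sp=0xab
r0: caller-saved, written=True
r2: caller-saved, written=True
r3: callee-saved, written=False
r4: callee-saved, written=True

SURVIVE = r3,r4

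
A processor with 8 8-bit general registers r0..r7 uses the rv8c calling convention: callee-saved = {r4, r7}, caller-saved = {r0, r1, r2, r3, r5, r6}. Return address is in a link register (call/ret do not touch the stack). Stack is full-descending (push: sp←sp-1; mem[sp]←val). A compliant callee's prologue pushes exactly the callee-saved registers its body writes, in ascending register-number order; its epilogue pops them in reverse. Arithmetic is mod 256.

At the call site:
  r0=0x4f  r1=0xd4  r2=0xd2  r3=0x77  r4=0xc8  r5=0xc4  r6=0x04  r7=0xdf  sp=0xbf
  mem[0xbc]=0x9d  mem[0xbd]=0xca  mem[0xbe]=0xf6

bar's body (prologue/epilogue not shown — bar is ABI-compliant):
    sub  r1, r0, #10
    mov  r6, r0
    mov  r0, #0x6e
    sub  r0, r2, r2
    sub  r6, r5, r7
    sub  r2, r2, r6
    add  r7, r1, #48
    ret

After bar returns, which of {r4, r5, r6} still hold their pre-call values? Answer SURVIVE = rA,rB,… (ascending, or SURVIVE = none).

SURVIVE = r4,r5

prologue: push r7 → mem[0xbe]=0xdf, sp=0xbe
body[0] sub  r1, r0, #10 → r1=0x45
body[1] mov  r6, r0 → r6=0x4f
body[2] mov  r0, #0x6e → r0=0x6e
body[3] sub  r0, r2, r2 → r0=0x00
body[4] sub  r6, r5, r7 → r6=0xe5
body[5] sub  r2, r2, r6 → r2=0xed
body[6] add  r7, r1, #48 → r7=0x75
epilogue: pop r7=0xdf, sp=0xbf
r4: callee-saved, written=False
r5: caller-saved, written=False
r6: caller-saved, written=True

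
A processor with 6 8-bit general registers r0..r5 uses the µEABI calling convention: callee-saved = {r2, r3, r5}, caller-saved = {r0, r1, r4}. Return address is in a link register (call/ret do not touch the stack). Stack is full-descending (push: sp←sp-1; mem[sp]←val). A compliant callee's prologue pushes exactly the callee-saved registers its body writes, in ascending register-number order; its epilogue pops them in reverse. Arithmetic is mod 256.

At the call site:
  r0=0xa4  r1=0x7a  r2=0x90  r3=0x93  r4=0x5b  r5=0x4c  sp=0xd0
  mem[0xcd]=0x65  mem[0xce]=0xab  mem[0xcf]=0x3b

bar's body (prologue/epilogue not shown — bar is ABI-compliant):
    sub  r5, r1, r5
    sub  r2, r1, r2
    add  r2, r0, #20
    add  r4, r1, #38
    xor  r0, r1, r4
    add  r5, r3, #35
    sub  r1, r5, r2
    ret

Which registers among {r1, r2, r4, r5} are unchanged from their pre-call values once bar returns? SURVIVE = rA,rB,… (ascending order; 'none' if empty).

SURVIVE = r2,r5

prologue: push r2 → mem[0xcf]=0x90, sp=0xcf
prologue: push r5 → mem[0xce]=0x4c, sp=0xce
body[0] sub  r5, r1, r5 → r5=0x2e
body[1] sub  r2, r1, r2 → r2=0xea
body[2] add  r2, r0, #20 → r2=0xb8
body[3] add  r4, r1, #38 → r4=0xa0
body[4] xor  r0, r1, r4 → r0=0xda
body[5] add  r5, r3, #35 → r5=0xb6
body[6] sub  r1, r5, r2 → r1=0xfe
epilogue: pop r5=0x4c, sp=0xcf
epilogue: pop r2=0x90, sp=0xd0
r1: caller-saved, written=True
r2: callee-saved, written=True
r4: caller-saved, written=True
r5: callee-saved, written=True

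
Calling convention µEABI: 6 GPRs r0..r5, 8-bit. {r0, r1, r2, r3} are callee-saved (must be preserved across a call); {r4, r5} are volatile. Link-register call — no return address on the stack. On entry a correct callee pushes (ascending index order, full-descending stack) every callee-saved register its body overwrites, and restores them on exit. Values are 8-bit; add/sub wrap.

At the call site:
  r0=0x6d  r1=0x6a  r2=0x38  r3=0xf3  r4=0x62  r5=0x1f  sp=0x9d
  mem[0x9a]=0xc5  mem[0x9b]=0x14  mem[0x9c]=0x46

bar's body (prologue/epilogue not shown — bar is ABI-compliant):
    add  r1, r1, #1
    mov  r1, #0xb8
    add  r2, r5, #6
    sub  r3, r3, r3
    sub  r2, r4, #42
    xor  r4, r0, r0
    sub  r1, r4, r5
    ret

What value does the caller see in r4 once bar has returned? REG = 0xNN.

prologue: push r1 → mem[0x9c]=0x6a, sp=0x9c
prologue: push r2 → mem[0x9b]=0x38, sp=0x9b
prologue: push r3 → mem[0x9a]=0xf3, sp=0x9a
body[0] add  r1, r1, #1 → r1=0x6b
body[1] mov  r1, #0xb8 → r1=0xb8
body[2] add  r2, r5, #6 → r2=0x25
body[3] sub  r3, r3, r3 → r3=0x00
body[4] sub  r2, r4, #42 → r2=0x38
body[5] xor  r4, r0, r0 → r4=0x00
body[6] sub  r1, r4, r5 → r1=0xe1
epilogue: pop r3=0xf3, sp=0x9b
epilogue: pop r2=0x38, sp=0x9c
epilogue: pop r1=0x6a, sp=0x9d
r4 is caller-saved → body value

REG = 0x00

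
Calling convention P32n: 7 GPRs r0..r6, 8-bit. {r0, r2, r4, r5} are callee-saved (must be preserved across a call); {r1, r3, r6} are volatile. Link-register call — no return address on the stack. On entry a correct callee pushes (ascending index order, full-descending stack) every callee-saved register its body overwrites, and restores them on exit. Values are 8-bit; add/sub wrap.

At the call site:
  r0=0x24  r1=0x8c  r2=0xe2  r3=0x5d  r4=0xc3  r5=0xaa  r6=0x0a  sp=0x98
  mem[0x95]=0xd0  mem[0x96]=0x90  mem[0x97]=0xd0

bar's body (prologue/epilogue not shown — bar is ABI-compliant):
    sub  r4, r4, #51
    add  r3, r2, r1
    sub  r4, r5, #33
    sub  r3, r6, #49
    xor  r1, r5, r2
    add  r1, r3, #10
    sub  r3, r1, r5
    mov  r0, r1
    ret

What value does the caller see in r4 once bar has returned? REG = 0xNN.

REG = 0xc3

prologue: push r0 → mem[0x97]=0x24, sp=0x97
prologue: push r4 → mem[0x96]=0xc3, sp=0x96
body[0] sub  r4, r4, #51 → r4=0x90
body[1] add  r3, r2, r1 → r3=0x6e
body[2] sub  r4, r5, #33 → r4=0x89
body[3] sub  r3, r6, #49 → r3=0xd9
body[4] xor  r1, r5, r2 → r1=0x48
body[5] add  r1, r3, #10 → r1=0xe3
body[6] sub  r3, r1, r5 → r3=0x39
body[7] mov  r0, r1 → r0=0xe3
epilogue: pop r4=0xc3, sp=0x97
epilogue: pop r0=0x24, sp=0x98
r4 is callee-saved → restored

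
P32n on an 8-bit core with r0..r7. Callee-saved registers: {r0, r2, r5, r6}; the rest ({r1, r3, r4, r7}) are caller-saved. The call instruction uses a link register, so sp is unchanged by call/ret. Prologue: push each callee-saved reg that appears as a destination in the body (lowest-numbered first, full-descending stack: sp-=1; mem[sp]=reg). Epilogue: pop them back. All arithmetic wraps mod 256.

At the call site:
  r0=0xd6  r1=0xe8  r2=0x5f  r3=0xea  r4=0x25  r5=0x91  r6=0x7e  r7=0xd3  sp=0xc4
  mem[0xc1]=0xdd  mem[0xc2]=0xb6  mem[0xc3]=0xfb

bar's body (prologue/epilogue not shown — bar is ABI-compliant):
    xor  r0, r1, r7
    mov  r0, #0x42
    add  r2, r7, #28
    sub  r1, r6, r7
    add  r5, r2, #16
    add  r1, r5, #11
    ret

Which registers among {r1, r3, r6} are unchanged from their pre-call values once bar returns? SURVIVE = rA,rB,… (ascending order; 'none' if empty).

prologue: push r0 → mem[0xc3]=0xd6, sp=0xc3
prologue: push r2 → mem[0xc2]=0x5f, sp=0xc2
prologue: push r5 → mem[0xc1]=0x91, sp=0xc1
body[0] xor  r0, r1, r7 → r0=0x3b
body[1] mov  r0, #0x42 → r0=0x42
body[2] add  r2, r7, #28 → r2=0xef
body[3] sub  r1, r6, r7 → r1=0xab
body[4] add  r5, r2, #16 → r5=0xff
body[5] add  r1, r5, #11 → r1=0x0a
epilogue: pop r5=0x91, sp=0xc2
epilogue: pop r2=0x5f, sp=0xc3
epilogue: pop r0=0xd6, sp=0xc4
r1: caller-saved, written=True
r3: caller-saved, written=False
r6: callee-saved, written=False

SURVIVE = r3,r6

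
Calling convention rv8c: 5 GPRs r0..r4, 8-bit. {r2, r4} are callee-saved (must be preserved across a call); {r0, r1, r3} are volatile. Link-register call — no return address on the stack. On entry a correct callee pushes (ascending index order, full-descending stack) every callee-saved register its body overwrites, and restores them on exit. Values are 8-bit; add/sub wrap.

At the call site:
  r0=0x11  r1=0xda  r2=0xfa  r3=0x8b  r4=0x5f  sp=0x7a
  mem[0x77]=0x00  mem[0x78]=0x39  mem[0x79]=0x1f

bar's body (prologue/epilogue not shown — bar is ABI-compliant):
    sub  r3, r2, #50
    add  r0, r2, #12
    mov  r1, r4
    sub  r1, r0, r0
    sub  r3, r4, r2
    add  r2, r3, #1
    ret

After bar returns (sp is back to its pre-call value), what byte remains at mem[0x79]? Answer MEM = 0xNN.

prologue: push r2 → mem[0x79]=0xfa, sp=0x79
body[0] sub  r3, r2, #50 → r3=0xc8
body[1] add  r0, r2, #12 → r0=0x06
body[2] mov  r1, r4 → r1=0x5f
body[3] sub  r1, r0, r0 → r1=0x00
body[4] sub  r3, r4, r2 → r3=0x65
body[5] add  r2, r3, #1 → r2=0x66
epilogue: pop r2=0xfa, sp=0x7a
prologue pushed ['r2'] at ['0x79']

MEM = 0xfa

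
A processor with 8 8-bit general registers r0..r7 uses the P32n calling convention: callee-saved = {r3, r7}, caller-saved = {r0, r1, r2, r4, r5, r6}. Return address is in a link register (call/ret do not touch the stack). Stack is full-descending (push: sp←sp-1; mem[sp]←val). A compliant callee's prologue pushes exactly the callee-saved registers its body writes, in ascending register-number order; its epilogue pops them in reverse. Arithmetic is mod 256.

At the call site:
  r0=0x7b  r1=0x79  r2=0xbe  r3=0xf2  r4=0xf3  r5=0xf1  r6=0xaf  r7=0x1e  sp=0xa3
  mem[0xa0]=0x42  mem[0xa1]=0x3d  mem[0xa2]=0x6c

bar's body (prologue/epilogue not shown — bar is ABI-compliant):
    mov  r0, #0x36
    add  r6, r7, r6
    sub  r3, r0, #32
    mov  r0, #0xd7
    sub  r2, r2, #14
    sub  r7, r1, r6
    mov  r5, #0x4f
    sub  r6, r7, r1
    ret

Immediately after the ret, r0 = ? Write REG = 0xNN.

REG = 0xd7

prologue: push r3 → mem[0xa2]=0xf2, sp=0xa2
prologue: push r7 → mem[0xa1]=0x1e, sp=0xa1
body[0] mov  r0, #0x36 → r0=0x36
body[1] add  r6, r7, r6 → r6=0xcd
body[2] sub  r3, r0, #32 → r3=0x16
body[3] mov  r0, #0xd7 → r0=0xd7
body[4] sub  r2, r2, #14 → r2=0xb0
body[5] sub  r7, r1, r6 → r7=0xac
body[6] mov  r5, #0x4f → r5=0x4f
body[7] sub  r6, r7, r1 → r6=0x33
epilogue: pop r7=0x1e, sp=0xa2
epilogue: pop r3=0xf2, sp=0xa3
r0 is caller-saved → body value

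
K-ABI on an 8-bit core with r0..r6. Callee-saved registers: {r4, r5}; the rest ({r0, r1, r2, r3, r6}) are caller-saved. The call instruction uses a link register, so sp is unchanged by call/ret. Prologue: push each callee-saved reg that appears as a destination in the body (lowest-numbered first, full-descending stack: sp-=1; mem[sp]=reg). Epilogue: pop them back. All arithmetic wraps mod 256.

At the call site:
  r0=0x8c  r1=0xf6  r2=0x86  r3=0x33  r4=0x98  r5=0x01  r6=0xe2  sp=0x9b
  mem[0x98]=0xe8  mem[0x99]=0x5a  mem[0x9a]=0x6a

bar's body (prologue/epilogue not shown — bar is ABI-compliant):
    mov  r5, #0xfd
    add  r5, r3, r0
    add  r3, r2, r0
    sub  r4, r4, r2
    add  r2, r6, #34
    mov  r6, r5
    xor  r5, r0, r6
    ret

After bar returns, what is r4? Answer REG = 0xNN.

prologue: push r4 → mem[0x9a]=0x98, sp=0x9a
prologue: push r5 → mem[0x99]=0x01, sp=0x99
body[0] mov  r5, #0xfd → r5=0xfd
body[1] add  r5, r3, r0 → r5=0xbf
body[2] add  r3, r2, r0 → r3=0x12
body[3] sub  r4, r4, r2 → r4=0x12
body[4] add  r2, r6, #34 → r2=0x04
body[5] mov  r6, r5 → r6=0xbf
body[6] xor  r5, r0, r6 → r5=0x33
epilogue: pop r5=0x01, sp=0x9a
epilogue: pop r4=0x98, sp=0x9b
r4 is callee-saved → restored

REG = 0x98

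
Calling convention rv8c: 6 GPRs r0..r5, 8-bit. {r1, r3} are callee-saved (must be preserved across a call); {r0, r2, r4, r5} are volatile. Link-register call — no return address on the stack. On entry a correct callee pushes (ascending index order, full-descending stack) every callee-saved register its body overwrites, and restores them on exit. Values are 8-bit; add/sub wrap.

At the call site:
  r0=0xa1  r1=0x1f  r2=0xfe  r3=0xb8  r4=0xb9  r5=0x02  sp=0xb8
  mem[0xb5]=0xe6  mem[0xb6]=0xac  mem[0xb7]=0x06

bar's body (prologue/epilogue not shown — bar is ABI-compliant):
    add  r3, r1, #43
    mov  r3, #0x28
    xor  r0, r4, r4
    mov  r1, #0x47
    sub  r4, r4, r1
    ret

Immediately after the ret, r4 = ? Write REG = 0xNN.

REG = 0x72

prologue: push r1 → mem[0xb7]=0x1f, sp=0xb7
prologue: push r3 → mem[0xb6]=0xb8, sp=0xb6
body[0] add  r3, r1, #43 → r3=0x4a
body[1] mov  r3, #0x28 → r3=0x28
body[2] xor  r0, r4, r4 → r0=0x00
body[3] mov  r1, #0x47 → r1=0x47
body[4] sub  r4, r4, r1 → r4=0x72
epilogue: pop r3=0xb8, sp=0xb7
epilogue: pop r1=0x1f, sp=0xb8
r4 is caller-saved → body value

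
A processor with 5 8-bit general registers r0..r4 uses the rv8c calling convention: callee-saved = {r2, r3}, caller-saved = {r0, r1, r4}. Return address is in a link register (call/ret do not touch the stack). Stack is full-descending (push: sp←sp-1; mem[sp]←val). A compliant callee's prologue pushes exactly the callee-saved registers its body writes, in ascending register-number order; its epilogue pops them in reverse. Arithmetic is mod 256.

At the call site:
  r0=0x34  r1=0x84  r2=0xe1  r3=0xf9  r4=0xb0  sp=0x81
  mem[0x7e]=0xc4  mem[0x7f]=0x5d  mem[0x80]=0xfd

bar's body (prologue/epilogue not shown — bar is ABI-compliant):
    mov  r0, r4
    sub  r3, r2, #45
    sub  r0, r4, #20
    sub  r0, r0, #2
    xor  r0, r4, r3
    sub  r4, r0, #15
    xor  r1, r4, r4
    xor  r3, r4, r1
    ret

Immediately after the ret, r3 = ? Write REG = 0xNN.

prologue: push r3 → mem[0x80]=0xf9, sp=0x80
body[0] mov  r0, r4 → r0=0xb0
body[1] sub  r3, r2, #45 → r3=0xb4
body[2] sub  r0, r4, #20 → r0=0x9c
body[3] sub  r0, r0, #2 → r0=0x9a
body[4] xor  r0, r4, r3 → r0=0x04
body[5] sub  r4, r0, #15 → r4=0xf5
body[6] xor  r1, r4, r4 → r1=0x00
body[7] xor  r3, r4, r1 → r3=0xf5
epilogue: pop r3=0xf9, sp=0x81
r3 is callee-saved → restored

REG = 0xf9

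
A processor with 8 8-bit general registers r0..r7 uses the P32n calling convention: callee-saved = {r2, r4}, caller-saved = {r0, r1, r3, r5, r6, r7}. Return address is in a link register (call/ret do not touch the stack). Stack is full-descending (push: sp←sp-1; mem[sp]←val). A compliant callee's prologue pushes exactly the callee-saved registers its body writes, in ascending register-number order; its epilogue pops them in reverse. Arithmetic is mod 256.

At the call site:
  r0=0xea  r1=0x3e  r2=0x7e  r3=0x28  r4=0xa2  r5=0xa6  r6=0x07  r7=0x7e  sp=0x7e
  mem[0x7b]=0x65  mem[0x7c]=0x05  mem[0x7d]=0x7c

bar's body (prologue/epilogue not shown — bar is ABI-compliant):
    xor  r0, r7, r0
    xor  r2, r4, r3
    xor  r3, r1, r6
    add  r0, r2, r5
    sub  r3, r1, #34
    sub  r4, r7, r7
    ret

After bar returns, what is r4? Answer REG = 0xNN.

prologue: push r2 -> mem[0x7d]=0x7e, sp=0x7d
prologue: push r4 -> mem[0x7c]=0xa2, sp=0x7c
body[0] xor  r0, r7, r0 -> r0=0x94
body[1] xor  r2, r4, r3 -> r2=0x8a
body[2] xor  r3, r1, r6 -> r3=0x39
body[3] add  r0, r2, r5 -> r0=0x30
body[4] sub  r3, r1, #34 -> r3=0x1c
body[5] sub  r4, r7, r7 -> r4=0x00
epilogue: pop r4=0xa2, sp=0x7d
epilogue: pop r2=0x7e, sp=0x7e
r4 is callee-saved -> restored

REG = 0xa2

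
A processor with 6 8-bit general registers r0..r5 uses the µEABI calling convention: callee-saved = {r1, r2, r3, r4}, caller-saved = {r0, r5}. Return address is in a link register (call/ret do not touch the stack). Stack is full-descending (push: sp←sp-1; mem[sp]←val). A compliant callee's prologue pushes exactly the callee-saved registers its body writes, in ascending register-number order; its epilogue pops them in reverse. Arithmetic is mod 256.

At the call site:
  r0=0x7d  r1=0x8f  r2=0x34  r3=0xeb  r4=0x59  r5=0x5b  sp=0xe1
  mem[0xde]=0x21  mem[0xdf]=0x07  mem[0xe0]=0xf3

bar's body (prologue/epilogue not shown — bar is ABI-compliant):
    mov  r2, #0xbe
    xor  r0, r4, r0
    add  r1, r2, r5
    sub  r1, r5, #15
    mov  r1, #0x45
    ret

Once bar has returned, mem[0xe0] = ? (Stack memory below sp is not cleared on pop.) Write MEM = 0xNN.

MEM = 0x8f

prologue: push r1 -> mem[0xe0]=0x8f, sp=0xe0
prologue: push r2 -> mem[0xdf]=0x34, sp=0xdf
body[0] mov  r2, #0xbe -> r2=0xbe
body[1] xor  r0, r4, r0 -> r0=0x24
body[2] add  r1, r2, r5 -> r1=0x19
body[3] sub  r1, r5, #15 -> r1=0x4c
body[4] mov  r1, #0x45 -> r1=0x45
epilogue: pop r2=0x34, sp=0xe0
epilogue: pop r1=0x8f, sp=0xe1
prologue pushed ['r1', 'r2'] at ['0xe0', '0xdf']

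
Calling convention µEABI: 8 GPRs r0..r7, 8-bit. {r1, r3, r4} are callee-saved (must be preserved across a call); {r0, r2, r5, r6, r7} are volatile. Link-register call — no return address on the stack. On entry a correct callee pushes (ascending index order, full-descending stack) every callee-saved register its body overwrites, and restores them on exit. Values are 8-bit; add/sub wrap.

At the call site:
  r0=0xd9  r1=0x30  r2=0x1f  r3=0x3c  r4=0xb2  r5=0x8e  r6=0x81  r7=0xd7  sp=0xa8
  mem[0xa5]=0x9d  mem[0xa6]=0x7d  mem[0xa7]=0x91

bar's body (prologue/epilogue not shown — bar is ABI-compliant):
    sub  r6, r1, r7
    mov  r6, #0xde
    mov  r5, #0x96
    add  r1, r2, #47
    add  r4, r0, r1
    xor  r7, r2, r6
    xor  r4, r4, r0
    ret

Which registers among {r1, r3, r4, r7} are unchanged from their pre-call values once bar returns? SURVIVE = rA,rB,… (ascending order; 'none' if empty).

SURVIVE = r1,r3,r4

prologue: push r1 → mem[0xa7]=0x30, sp=0xa7
prologue: push r4 → mem[0xa6]=0xb2, sp=0xa6
body[0] sub  r6, r1, r7 → r6=0x59
body[1] mov  r6, #0xde → r6=0xde
body[2] mov  r5, #0x96 → r5=0x96
body[3] add  r1, r2, #47 → r1=0x4e
body[4] add  r4, r0, r1 → r4=0x27
body[5] xor  r7, r2, r6 → r7=0xc1
body[6] xor  r4, r4, r0 → r4=0xfe
epilogue: pop r4=0xb2, sp=0xa7
epilogue: pop r1=0x30, sp=0xa8
r1: callee-saved, written=True
r3: callee-saved, written=False
r4: callee-saved, written=True
r7: caller-saved, written=True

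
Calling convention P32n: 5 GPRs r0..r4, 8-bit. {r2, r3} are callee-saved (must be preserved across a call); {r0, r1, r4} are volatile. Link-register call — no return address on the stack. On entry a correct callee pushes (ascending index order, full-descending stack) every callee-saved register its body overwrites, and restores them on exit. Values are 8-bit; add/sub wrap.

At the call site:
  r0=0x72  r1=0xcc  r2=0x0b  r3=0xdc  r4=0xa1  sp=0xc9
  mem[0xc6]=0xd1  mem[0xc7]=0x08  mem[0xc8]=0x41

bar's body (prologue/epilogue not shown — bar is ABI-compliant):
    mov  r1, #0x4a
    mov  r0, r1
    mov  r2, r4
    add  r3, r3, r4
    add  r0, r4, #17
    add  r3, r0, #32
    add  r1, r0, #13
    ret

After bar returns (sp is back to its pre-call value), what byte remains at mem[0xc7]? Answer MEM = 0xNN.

MEM = 0xdc

prologue: push r2 → mem[0xc8]=0x0b, sp=0xc8
prologue: push r3 → mem[0xc7]=0xdc, sp=0xc7
body[0] mov  r1, #0x4a → r1=0x4a
body[1] mov  r0, r1 → r0=0x4a
body[2] mov  r2, r4 → r2=0xa1
body[3] add  r3, r3, r4 → r3=0x7d
body[4] add  r0, r4, #17 → r0=0xb2
body[5] add  r3, r0, #32 → r3=0xd2
body[6] add  r1, r0, #13 → r1=0xbf
epilogue: pop r3=0xdc, sp=0xc8
epilogue: pop r2=0x0b, sp=0xc9
prologue pushed ['r2', 'r3'] at ['0xc8', '0xc7']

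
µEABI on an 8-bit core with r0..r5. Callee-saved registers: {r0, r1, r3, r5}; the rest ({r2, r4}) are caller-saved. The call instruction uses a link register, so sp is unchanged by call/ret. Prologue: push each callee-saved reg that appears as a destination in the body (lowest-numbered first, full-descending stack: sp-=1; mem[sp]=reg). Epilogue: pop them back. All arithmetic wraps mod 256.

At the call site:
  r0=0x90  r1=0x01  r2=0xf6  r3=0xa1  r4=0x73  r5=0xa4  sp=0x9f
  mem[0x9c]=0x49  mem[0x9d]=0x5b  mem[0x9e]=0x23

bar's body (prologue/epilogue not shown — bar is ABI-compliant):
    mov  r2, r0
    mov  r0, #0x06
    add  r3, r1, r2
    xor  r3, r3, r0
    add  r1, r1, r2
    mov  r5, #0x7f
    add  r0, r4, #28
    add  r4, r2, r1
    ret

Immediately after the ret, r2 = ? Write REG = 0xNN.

REG = 0x90

prologue: push r0 -> mem[0x9e]=0x90, sp=0x9e
prologue: push r1 -> mem[0x9d]=0x01, sp=0x9d
prologue: push r3 -> mem[0x9c]=0xa1, sp=0x9c
prologue: push r5 -> mem[0x9b]=0xa4, sp=0x9b
body[0] mov  r2, r0 -> r2=0x90
body[1] mov  r0, #0x06 -> r0=0x06
body[2] add  r3, r1, r2 -> r3=0x91
body[3] xor  r3, r3, r0 -> r3=0x97
body[4] add  r1, r1, r2 -> r1=0x91
body[5] mov  r5, #0x7f -> r5=0x7f
body[6] add  r0, r4, #28 -> r0=0x8f
body[7] add  r4, r2, r1 -> r4=0x21
epilogue: pop r5=0xa4, sp=0x9c
epilogue: pop r3=0xa1, sp=0x9d
epilogue: pop r1=0x01, sp=0x9e
epilogue: pop r0=0x90, sp=0x9f
r2 is caller-saved -> body value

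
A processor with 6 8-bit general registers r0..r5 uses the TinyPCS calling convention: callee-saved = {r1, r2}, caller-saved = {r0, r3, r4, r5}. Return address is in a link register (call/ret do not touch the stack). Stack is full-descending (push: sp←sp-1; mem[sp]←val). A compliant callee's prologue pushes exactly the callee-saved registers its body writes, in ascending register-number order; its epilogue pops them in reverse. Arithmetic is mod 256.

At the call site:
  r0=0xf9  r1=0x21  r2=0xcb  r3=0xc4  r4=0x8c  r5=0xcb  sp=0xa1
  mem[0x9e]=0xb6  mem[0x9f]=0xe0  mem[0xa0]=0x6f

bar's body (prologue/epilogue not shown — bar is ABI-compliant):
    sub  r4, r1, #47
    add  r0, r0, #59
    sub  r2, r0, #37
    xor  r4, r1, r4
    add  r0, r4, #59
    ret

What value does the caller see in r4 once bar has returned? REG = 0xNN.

prologue: push r2 → mem[0xa0]=0xcb, sp=0xa0
body[0] sub  r4, r1, #47 → r4=0xf2
body[1] add  r0, r0, #59 → r0=0x34
body[2] sub  r2, r0, #37 → r2=0x0f
body[3] xor  r4, r1, r4 → r4=0xd3
body[4] add  r0, r4, #59 → r0=0x0e
epilogue: pop r2=0xcb, sp=0xa1
r4 is caller-saved → body value

REG = 0xd3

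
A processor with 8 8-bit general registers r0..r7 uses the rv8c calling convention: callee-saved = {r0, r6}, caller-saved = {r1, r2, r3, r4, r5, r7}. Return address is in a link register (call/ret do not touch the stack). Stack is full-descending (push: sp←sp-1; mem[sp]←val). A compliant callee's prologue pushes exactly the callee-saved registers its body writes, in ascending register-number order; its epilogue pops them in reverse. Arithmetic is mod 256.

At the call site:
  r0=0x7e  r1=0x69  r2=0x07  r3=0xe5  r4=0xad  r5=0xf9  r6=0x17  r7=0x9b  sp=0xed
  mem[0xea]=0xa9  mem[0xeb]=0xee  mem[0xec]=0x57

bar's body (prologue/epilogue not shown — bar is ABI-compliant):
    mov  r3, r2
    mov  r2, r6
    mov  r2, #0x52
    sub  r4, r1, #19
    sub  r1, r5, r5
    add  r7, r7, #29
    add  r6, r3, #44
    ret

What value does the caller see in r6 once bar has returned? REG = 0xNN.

REG = 0x17

prologue: push r6 -> mem[0xec]=0x17, sp=0xec
body[0] mov  r3, r2 -> r3=0x07
body[1] mov  r2, r6 -> r2=0x17
body[2] mov  r2, #0x52 -> r2=0x52
body[3] sub  r4, r1, #19 -> r4=0x56
body[4] sub  r1, r5, r5 -> r1=0x00
body[5] add  r7, r7, #29 -> r7=0xb8
body[6] add  r6, r3, #44 -> r6=0x33
epilogue: pop r6=0x17, sp=0xed
r6 is callee-saved -> restored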